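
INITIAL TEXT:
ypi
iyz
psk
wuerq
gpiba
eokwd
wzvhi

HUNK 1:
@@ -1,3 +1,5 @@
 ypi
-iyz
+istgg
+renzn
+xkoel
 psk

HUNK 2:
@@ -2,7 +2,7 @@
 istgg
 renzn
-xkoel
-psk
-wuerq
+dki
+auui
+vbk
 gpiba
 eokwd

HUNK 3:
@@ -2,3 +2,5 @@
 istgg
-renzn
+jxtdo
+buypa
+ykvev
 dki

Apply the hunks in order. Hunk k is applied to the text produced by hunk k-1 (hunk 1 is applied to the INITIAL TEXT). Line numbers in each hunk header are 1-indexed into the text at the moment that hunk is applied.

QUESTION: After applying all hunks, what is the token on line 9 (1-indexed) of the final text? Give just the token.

Hunk 1: at line 1 remove [iyz] add [istgg,renzn,xkoel] -> 9 lines: ypi istgg renzn xkoel psk wuerq gpiba eokwd wzvhi
Hunk 2: at line 2 remove [xkoel,psk,wuerq] add [dki,auui,vbk] -> 9 lines: ypi istgg renzn dki auui vbk gpiba eokwd wzvhi
Hunk 3: at line 2 remove [renzn] add [jxtdo,buypa,ykvev] -> 11 lines: ypi istgg jxtdo buypa ykvev dki auui vbk gpiba eokwd wzvhi
Final line 9: gpiba

Answer: gpiba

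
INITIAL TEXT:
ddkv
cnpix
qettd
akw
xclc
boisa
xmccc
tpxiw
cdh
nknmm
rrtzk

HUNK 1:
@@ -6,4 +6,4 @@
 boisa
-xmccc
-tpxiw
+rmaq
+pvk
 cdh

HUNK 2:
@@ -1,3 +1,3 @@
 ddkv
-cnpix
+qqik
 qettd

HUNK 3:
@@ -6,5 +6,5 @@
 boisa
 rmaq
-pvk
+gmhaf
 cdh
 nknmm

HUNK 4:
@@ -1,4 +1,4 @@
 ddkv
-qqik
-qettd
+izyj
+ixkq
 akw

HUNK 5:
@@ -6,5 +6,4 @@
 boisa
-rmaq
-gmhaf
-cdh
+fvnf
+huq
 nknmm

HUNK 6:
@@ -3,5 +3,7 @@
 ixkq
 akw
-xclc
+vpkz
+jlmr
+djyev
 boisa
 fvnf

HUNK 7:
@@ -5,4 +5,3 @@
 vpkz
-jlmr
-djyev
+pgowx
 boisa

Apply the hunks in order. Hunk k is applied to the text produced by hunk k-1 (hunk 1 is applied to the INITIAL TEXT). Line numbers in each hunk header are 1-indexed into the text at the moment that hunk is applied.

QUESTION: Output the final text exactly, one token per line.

Answer: ddkv
izyj
ixkq
akw
vpkz
pgowx
boisa
fvnf
huq
nknmm
rrtzk

Derivation:
Hunk 1: at line 6 remove [xmccc,tpxiw] add [rmaq,pvk] -> 11 lines: ddkv cnpix qettd akw xclc boisa rmaq pvk cdh nknmm rrtzk
Hunk 2: at line 1 remove [cnpix] add [qqik] -> 11 lines: ddkv qqik qettd akw xclc boisa rmaq pvk cdh nknmm rrtzk
Hunk 3: at line 6 remove [pvk] add [gmhaf] -> 11 lines: ddkv qqik qettd akw xclc boisa rmaq gmhaf cdh nknmm rrtzk
Hunk 4: at line 1 remove [qqik,qettd] add [izyj,ixkq] -> 11 lines: ddkv izyj ixkq akw xclc boisa rmaq gmhaf cdh nknmm rrtzk
Hunk 5: at line 6 remove [rmaq,gmhaf,cdh] add [fvnf,huq] -> 10 lines: ddkv izyj ixkq akw xclc boisa fvnf huq nknmm rrtzk
Hunk 6: at line 3 remove [xclc] add [vpkz,jlmr,djyev] -> 12 lines: ddkv izyj ixkq akw vpkz jlmr djyev boisa fvnf huq nknmm rrtzk
Hunk 7: at line 5 remove [jlmr,djyev] add [pgowx] -> 11 lines: ddkv izyj ixkq akw vpkz pgowx boisa fvnf huq nknmm rrtzk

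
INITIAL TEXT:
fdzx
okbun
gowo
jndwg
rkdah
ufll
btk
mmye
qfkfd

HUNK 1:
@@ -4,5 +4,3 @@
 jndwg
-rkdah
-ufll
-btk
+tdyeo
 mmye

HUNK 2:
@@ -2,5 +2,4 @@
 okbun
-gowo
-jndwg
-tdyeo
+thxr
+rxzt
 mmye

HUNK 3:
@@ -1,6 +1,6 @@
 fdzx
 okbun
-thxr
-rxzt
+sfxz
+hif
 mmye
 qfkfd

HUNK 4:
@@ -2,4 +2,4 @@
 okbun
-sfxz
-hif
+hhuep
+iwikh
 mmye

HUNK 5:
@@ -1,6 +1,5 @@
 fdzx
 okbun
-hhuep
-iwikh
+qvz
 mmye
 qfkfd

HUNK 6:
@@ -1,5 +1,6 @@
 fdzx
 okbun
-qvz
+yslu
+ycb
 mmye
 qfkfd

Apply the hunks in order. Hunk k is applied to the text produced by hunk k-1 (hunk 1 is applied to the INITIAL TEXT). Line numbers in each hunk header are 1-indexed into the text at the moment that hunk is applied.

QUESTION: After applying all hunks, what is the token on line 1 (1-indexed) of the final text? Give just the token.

Answer: fdzx

Derivation:
Hunk 1: at line 4 remove [rkdah,ufll,btk] add [tdyeo] -> 7 lines: fdzx okbun gowo jndwg tdyeo mmye qfkfd
Hunk 2: at line 2 remove [gowo,jndwg,tdyeo] add [thxr,rxzt] -> 6 lines: fdzx okbun thxr rxzt mmye qfkfd
Hunk 3: at line 1 remove [thxr,rxzt] add [sfxz,hif] -> 6 lines: fdzx okbun sfxz hif mmye qfkfd
Hunk 4: at line 2 remove [sfxz,hif] add [hhuep,iwikh] -> 6 lines: fdzx okbun hhuep iwikh mmye qfkfd
Hunk 5: at line 1 remove [hhuep,iwikh] add [qvz] -> 5 lines: fdzx okbun qvz mmye qfkfd
Hunk 6: at line 1 remove [qvz] add [yslu,ycb] -> 6 lines: fdzx okbun yslu ycb mmye qfkfd
Final line 1: fdzx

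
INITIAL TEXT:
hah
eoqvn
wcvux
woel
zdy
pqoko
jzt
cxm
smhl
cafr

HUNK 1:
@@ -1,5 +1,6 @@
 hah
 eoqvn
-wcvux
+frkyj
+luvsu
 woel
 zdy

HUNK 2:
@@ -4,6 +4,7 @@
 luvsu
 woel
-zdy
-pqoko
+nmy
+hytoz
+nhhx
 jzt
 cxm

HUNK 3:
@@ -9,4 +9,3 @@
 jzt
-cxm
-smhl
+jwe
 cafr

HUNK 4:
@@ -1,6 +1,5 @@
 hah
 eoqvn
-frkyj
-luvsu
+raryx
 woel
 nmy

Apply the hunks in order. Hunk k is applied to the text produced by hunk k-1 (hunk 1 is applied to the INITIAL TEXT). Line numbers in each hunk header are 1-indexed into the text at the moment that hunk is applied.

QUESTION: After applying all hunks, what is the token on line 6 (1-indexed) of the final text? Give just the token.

Answer: hytoz

Derivation:
Hunk 1: at line 1 remove [wcvux] add [frkyj,luvsu] -> 11 lines: hah eoqvn frkyj luvsu woel zdy pqoko jzt cxm smhl cafr
Hunk 2: at line 4 remove [zdy,pqoko] add [nmy,hytoz,nhhx] -> 12 lines: hah eoqvn frkyj luvsu woel nmy hytoz nhhx jzt cxm smhl cafr
Hunk 3: at line 9 remove [cxm,smhl] add [jwe] -> 11 lines: hah eoqvn frkyj luvsu woel nmy hytoz nhhx jzt jwe cafr
Hunk 4: at line 1 remove [frkyj,luvsu] add [raryx] -> 10 lines: hah eoqvn raryx woel nmy hytoz nhhx jzt jwe cafr
Final line 6: hytoz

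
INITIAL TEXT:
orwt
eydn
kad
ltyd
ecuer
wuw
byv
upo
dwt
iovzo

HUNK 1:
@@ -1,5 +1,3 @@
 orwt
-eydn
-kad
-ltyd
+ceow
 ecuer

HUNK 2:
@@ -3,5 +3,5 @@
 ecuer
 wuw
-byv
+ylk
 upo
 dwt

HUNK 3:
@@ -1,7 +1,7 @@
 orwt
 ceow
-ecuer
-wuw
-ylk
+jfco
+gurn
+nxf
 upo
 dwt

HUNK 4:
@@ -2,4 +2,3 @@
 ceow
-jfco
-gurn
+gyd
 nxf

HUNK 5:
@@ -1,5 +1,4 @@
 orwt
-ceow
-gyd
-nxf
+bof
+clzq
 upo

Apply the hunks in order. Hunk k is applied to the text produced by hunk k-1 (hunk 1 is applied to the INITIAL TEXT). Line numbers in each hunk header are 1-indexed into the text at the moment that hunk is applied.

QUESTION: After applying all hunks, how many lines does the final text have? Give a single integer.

Hunk 1: at line 1 remove [eydn,kad,ltyd] add [ceow] -> 8 lines: orwt ceow ecuer wuw byv upo dwt iovzo
Hunk 2: at line 3 remove [byv] add [ylk] -> 8 lines: orwt ceow ecuer wuw ylk upo dwt iovzo
Hunk 3: at line 1 remove [ecuer,wuw,ylk] add [jfco,gurn,nxf] -> 8 lines: orwt ceow jfco gurn nxf upo dwt iovzo
Hunk 4: at line 2 remove [jfco,gurn] add [gyd] -> 7 lines: orwt ceow gyd nxf upo dwt iovzo
Hunk 5: at line 1 remove [ceow,gyd,nxf] add [bof,clzq] -> 6 lines: orwt bof clzq upo dwt iovzo
Final line count: 6

Answer: 6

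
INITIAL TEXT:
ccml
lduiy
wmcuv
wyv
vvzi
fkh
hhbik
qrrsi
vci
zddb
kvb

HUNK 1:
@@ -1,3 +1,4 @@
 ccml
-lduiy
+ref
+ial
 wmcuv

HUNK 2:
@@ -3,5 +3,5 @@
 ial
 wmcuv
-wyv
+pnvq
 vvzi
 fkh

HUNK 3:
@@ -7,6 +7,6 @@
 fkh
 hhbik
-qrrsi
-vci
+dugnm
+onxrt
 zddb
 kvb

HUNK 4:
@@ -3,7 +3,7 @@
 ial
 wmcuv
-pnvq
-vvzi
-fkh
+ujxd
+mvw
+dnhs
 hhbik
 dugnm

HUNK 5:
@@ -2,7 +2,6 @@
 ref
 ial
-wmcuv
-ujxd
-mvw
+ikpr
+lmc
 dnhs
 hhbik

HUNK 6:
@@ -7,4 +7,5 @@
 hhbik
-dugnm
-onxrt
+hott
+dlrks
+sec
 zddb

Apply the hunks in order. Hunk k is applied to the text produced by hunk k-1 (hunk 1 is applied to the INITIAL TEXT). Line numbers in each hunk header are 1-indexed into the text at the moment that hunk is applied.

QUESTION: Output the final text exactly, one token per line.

Answer: ccml
ref
ial
ikpr
lmc
dnhs
hhbik
hott
dlrks
sec
zddb
kvb

Derivation:
Hunk 1: at line 1 remove [lduiy] add [ref,ial] -> 12 lines: ccml ref ial wmcuv wyv vvzi fkh hhbik qrrsi vci zddb kvb
Hunk 2: at line 3 remove [wyv] add [pnvq] -> 12 lines: ccml ref ial wmcuv pnvq vvzi fkh hhbik qrrsi vci zddb kvb
Hunk 3: at line 7 remove [qrrsi,vci] add [dugnm,onxrt] -> 12 lines: ccml ref ial wmcuv pnvq vvzi fkh hhbik dugnm onxrt zddb kvb
Hunk 4: at line 3 remove [pnvq,vvzi,fkh] add [ujxd,mvw,dnhs] -> 12 lines: ccml ref ial wmcuv ujxd mvw dnhs hhbik dugnm onxrt zddb kvb
Hunk 5: at line 2 remove [wmcuv,ujxd,mvw] add [ikpr,lmc] -> 11 lines: ccml ref ial ikpr lmc dnhs hhbik dugnm onxrt zddb kvb
Hunk 6: at line 7 remove [dugnm,onxrt] add [hott,dlrks,sec] -> 12 lines: ccml ref ial ikpr lmc dnhs hhbik hott dlrks sec zddb kvb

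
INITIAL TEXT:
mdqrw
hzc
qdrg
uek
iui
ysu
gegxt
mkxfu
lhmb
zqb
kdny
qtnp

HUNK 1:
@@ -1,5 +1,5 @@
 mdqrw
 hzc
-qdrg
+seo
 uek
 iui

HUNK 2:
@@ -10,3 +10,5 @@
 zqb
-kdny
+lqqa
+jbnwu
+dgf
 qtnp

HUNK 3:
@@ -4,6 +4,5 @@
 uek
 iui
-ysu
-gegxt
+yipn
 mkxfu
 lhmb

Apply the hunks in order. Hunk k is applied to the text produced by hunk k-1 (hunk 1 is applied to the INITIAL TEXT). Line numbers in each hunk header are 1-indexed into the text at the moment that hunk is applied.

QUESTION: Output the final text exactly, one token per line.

Hunk 1: at line 1 remove [qdrg] add [seo] -> 12 lines: mdqrw hzc seo uek iui ysu gegxt mkxfu lhmb zqb kdny qtnp
Hunk 2: at line 10 remove [kdny] add [lqqa,jbnwu,dgf] -> 14 lines: mdqrw hzc seo uek iui ysu gegxt mkxfu lhmb zqb lqqa jbnwu dgf qtnp
Hunk 3: at line 4 remove [ysu,gegxt] add [yipn] -> 13 lines: mdqrw hzc seo uek iui yipn mkxfu lhmb zqb lqqa jbnwu dgf qtnp

Answer: mdqrw
hzc
seo
uek
iui
yipn
mkxfu
lhmb
zqb
lqqa
jbnwu
dgf
qtnp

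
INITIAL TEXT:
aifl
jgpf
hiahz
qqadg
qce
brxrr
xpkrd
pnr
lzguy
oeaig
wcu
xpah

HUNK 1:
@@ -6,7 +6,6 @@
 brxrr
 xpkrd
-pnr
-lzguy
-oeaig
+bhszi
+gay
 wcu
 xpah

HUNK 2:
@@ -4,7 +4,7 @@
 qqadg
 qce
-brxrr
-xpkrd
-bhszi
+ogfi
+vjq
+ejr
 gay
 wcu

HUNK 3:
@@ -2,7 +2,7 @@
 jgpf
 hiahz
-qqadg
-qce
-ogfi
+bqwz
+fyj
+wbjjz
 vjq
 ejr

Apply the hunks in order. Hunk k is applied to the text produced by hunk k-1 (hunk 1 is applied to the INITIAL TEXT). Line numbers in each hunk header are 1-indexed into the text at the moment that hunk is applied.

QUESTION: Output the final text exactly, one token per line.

Hunk 1: at line 6 remove [pnr,lzguy,oeaig] add [bhszi,gay] -> 11 lines: aifl jgpf hiahz qqadg qce brxrr xpkrd bhszi gay wcu xpah
Hunk 2: at line 4 remove [brxrr,xpkrd,bhszi] add [ogfi,vjq,ejr] -> 11 lines: aifl jgpf hiahz qqadg qce ogfi vjq ejr gay wcu xpah
Hunk 3: at line 2 remove [qqadg,qce,ogfi] add [bqwz,fyj,wbjjz] -> 11 lines: aifl jgpf hiahz bqwz fyj wbjjz vjq ejr gay wcu xpah

Answer: aifl
jgpf
hiahz
bqwz
fyj
wbjjz
vjq
ejr
gay
wcu
xpah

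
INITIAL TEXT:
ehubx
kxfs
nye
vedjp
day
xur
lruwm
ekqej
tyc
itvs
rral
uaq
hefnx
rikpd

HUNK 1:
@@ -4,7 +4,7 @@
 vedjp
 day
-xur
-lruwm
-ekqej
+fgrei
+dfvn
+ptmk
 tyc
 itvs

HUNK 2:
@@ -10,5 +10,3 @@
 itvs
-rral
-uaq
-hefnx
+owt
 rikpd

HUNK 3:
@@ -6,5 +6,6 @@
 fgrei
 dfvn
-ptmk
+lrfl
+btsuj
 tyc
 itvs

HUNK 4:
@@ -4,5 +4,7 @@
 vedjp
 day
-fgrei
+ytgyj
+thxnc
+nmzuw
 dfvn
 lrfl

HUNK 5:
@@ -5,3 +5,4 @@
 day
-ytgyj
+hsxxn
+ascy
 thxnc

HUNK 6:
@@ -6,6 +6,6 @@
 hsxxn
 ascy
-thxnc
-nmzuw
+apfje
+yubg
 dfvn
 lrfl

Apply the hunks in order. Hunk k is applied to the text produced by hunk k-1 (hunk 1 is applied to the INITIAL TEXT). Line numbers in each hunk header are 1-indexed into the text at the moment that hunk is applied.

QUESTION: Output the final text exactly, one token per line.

Answer: ehubx
kxfs
nye
vedjp
day
hsxxn
ascy
apfje
yubg
dfvn
lrfl
btsuj
tyc
itvs
owt
rikpd

Derivation:
Hunk 1: at line 4 remove [xur,lruwm,ekqej] add [fgrei,dfvn,ptmk] -> 14 lines: ehubx kxfs nye vedjp day fgrei dfvn ptmk tyc itvs rral uaq hefnx rikpd
Hunk 2: at line 10 remove [rral,uaq,hefnx] add [owt] -> 12 lines: ehubx kxfs nye vedjp day fgrei dfvn ptmk tyc itvs owt rikpd
Hunk 3: at line 6 remove [ptmk] add [lrfl,btsuj] -> 13 lines: ehubx kxfs nye vedjp day fgrei dfvn lrfl btsuj tyc itvs owt rikpd
Hunk 4: at line 4 remove [fgrei] add [ytgyj,thxnc,nmzuw] -> 15 lines: ehubx kxfs nye vedjp day ytgyj thxnc nmzuw dfvn lrfl btsuj tyc itvs owt rikpd
Hunk 5: at line 5 remove [ytgyj] add [hsxxn,ascy] -> 16 lines: ehubx kxfs nye vedjp day hsxxn ascy thxnc nmzuw dfvn lrfl btsuj tyc itvs owt rikpd
Hunk 6: at line 6 remove [thxnc,nmzuw] add [apfje,yubg] -> 16 lines: ehubx kxfs nye vedjp day hsxxn ascy apfje yubg dfvn lrfl btsuj tyc itvs owt rikpd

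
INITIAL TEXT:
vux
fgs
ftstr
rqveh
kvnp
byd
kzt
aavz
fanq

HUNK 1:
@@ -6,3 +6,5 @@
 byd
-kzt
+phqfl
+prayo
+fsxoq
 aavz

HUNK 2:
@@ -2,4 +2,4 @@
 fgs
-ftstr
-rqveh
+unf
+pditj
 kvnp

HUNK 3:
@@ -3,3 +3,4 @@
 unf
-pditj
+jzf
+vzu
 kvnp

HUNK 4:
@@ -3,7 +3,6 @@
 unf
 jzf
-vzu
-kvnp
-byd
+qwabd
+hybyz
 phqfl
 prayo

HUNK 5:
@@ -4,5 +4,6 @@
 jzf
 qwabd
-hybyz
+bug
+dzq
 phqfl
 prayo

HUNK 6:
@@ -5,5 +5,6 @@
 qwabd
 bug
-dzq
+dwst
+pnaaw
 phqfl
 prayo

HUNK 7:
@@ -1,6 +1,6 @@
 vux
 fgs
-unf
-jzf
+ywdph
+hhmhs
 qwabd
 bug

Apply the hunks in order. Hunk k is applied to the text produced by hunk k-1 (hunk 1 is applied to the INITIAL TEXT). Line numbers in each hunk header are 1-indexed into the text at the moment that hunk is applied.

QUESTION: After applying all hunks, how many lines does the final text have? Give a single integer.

Answer: 13

Derivation:
Hunk 1: at line 6 remove [kzt] add [phqfl,prayo,fsxoq] -> 11 lines: vux fgs ftstr rqveh kvnp byd phqfl prayo fsxoq aavz fanq
Hunk 2: at line 2 remove [ftstr,rqveh] add [unf,pditj] -> 11 lines: vux fgs unf pditj kvnp byd phqfl prayo fsxoq aavz fanq
Hunk 3: at line 3 remove [pditj] add [jzf,vzu] -> 12 lines: vux fgs unf jzf vzu kvnp byd phqfl prayo fsxoq aavz fanq
Hunk 4: at line 3 remove [vzu,kvnp,byd] add [qwabd,hybyz] -> 11 lines: vux fgs unf jzf qwabd hybyz phqfl prayo fsxoq aavz fanq
Hunk 5: at line 4 remove [hybyz] add [bug,dzq] -> 12 lines: vux fgs unf jzf qwabd bug dzq phqfl prayo fsxoq aavz fanq
Hunk 6: at line 5 remove [dzq] add [dwst,pnaaw] -> 13 lines: vux fgs unf jzf qwabd bug dwst pnaaw phqfl prayo fsxoq aavz fanq
Hunk 7: at line 1 remove [unf,jzf] add [ywdph,hhmhs] -> 13 lines: vux fgs ywdph hhmhs qwabd bug dwst pnaaw phqfl prayo fsxoq aavz fanq
Final line count: 13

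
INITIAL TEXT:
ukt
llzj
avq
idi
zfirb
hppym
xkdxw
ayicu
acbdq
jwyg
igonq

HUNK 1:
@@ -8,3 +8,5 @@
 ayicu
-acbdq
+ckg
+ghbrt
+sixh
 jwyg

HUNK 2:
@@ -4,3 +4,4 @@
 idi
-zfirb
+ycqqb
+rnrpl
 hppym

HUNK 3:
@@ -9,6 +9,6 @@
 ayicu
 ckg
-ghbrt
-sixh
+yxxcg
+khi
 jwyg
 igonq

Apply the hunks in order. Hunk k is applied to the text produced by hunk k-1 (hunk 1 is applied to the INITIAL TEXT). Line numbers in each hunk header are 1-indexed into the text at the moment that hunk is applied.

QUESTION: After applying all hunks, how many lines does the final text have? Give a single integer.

Hunk 1: at line 8 remove [acbdq] add [ckg,ghbrt,sixh] -> 13 lines: ukt llzj avq idi zfirb hppym xkdxw ayicu ckg ghbrt sixh jwyg igonq
Hunk 2: at line 4 remove [zfirb] add [ycqqb,rnrpl] -> 14 lines: ukt llzj avq idi ycqqb rnrpl hppym xkdxw ayicu ckg ghbrt sixh jwyg igonq
Hunk 3: at line 9 remove [ghbrt,sixh] add [yxxcg,khi] -> 14 lines: ukt llzj avq idi ycqqb rnrpl hppym xkdxw ayicu ckg yxxcg khi jwyg igonq
Final line count: 14

Answer: 14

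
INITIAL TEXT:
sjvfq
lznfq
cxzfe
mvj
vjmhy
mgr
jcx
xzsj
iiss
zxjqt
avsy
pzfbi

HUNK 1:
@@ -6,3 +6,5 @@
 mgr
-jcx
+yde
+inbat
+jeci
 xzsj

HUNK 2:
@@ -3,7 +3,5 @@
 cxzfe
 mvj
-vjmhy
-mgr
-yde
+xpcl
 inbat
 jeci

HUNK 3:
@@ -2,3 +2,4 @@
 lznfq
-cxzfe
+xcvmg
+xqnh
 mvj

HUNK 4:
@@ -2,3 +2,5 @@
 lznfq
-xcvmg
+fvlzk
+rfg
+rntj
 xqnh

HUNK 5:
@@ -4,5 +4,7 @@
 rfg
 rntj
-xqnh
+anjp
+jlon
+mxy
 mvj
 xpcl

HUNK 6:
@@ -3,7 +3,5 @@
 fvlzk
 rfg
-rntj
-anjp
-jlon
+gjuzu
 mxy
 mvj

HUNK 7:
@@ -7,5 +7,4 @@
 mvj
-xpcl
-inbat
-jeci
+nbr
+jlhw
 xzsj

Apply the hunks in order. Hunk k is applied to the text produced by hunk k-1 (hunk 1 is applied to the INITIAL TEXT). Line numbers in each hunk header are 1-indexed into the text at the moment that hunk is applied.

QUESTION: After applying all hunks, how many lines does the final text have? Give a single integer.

Answer: 14

Derivation:
Hunk 1: at line 6 remove [jcx] add [yde,inbat,jeci] -> 14 lines: sjvfq lznfq cxzfe mvj vjmhy mgr yde inbat jeci xzsj iiss zxjqt avsy pzfbi
Hunk 2: at line 3 remove [vjmhy,mgr,yde] add [xpcl] -> 12 lines: sjvfq lznfq cxzfe mvj xpcl inbat jeci xzsj iiss zxjqt avsy pzfbi
Hunk 3: at line 2 remove [cxzfe] add [xcvmg,xqnh] -> 13 lines: sjvfq lznfq xcvmg xqnh mvj xpcl inbat jeci xzsj iiss zxjqt avsy pzfbi
Hunk 4: at line 2 remove [xcvmg] add [fvlzk,rfg,rntj] -> 15 lines: sjvfq lznfq fvlzk rfg rntj xqnh mvj xpcl inbat jeci xzsj iiss zxjqt avsy pzfbi
Hunk 5: at line 4 remove [xqnh] add [anjp,jlon,mxy] -> 17 lines: sjvfq lznfq fvlzk rfg rntj anjp jlon mxy mvj xpcl inbat jeci xzsj iiss zxjqt avsy pzfbi
Hunk 6: at line 3 remove [rntj,anjp,jlon] add [gjuzu] -> 15 lines: sjvfq lznfq fvlzk rfg gjuzu mxy mvj xpcl inbat jeci xzsj iiss zxjqt avsy pzfbi
Hunk 7: at line 7 remove [xpcl,inbat,jeci] add [nbr,jlhw] -> 14 lines: sjvfq lznfq fvlzk rfg gjuzu mxy mvj nbr jlhw xzsj iiss zxjqt avsy pzfbi
Final line count: 14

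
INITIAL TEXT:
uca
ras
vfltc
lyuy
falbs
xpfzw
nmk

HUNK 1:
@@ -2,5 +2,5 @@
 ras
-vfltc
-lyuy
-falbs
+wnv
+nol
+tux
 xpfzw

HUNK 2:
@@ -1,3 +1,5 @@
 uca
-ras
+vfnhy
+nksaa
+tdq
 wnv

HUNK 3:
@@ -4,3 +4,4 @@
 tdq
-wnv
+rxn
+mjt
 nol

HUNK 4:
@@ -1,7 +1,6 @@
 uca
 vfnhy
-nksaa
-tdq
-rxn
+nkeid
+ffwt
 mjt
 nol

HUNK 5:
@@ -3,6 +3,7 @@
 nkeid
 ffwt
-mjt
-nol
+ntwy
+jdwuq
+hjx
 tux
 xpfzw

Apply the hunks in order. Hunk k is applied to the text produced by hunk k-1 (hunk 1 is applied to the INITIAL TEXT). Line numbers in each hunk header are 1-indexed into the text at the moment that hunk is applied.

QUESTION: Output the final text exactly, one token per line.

Hunk 1: at line 2 remove [vfltc,lyuy,falbs] add [wnv,nol,tux] -> 7 lines: uca ras wnv nol tux xpfzw nmk
Hunk 2: at line 1 remove [ras] add [vfnhy,nksaa,tdq] -> 9 lines: uca vfnhy nksaa tdq wnv nol tux xpfzw nmk
Hunk 3: at line 4 remove [wnv] add [rxn,mjt] -> 10 lines: uca vfnhy nksaa tdq rxn mjt nol tux xpfzw nmk
Hunk 4: at line 1 remove [nksaa,tdq,rxn] add [nkeid,ffwt] -> 9 lines: uca vfnhy nkeid ffwt mjt nol tux xpfzw nmk
Hunk 5: at line 3 remove [mjt,nol] add [ntwy,jdwuq,hjx] -> 10 lines: uca vfnhy nkeid ffwt ntwy jdwuq hjx tux xpfzw nmk

Answer: uca
vfnhy
nkeid
ffwt
ntwy
jdwuq
hjx
tux
xpfzw
nmk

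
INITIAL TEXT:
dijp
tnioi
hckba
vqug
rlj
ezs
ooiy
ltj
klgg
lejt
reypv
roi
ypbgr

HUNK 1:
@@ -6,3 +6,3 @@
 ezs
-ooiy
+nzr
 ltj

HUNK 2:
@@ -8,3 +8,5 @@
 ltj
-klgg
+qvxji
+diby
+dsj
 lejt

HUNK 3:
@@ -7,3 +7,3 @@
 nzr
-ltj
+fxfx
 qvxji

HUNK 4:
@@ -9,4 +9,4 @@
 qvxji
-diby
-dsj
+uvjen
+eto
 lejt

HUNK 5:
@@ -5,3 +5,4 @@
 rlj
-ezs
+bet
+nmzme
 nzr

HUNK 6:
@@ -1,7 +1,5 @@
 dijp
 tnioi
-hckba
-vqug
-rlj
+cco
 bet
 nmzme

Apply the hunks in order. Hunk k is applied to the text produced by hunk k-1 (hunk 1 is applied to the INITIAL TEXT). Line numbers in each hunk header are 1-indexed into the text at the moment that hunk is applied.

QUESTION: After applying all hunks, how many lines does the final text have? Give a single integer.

Answer: 14

Derivation:
Hunk 1: at line 6 remove [ooiy] add [nzr] -> 13 lines: dijp tnioi hckba vqug rlj ezs nzr ltj klgg lejt reypv roi ypbgr
Hunk 2: at line 8 remove [klgg] add [qvxji,diby,dsj] -> 15 lines: dijp tnioi hckba vqug rlj ezs nzr ltj qvxji diby dsj lejt reypv roi ypbgr
Hunk 3: at line 7 remove [ltj] add [fxfx] -> 15 lines: dijp tnioi hckba vqug rlj ezs nzr fxfx qvxji diby dsj lejt reypv roi ypbgr
Hunk 4: at line 9 remove [diby,dsj] add [uvjen,eto] -> 15 lines: dijp tnioi hckba vqug rlj ezs nzr fxfx qvxji uvjen eto lejt reypv roi ypbgr
Hunk 5: at line 5 remove [ezs] add [bet,nmzme] -> 16 lines: dijp tnioi hckba vqug rlj bet nmzme nzr fxfx qvxji uvjen eto lejt reypv roi ypbgr
Hunk 6: at line 1 remove [hckba,vqug,rlj] add [cco] -> 14 lines: dijp tnioi cco bet nmzme nzr fxfx qvxji uvjen eto lejt reypv roi ypbgr
Final line count: 14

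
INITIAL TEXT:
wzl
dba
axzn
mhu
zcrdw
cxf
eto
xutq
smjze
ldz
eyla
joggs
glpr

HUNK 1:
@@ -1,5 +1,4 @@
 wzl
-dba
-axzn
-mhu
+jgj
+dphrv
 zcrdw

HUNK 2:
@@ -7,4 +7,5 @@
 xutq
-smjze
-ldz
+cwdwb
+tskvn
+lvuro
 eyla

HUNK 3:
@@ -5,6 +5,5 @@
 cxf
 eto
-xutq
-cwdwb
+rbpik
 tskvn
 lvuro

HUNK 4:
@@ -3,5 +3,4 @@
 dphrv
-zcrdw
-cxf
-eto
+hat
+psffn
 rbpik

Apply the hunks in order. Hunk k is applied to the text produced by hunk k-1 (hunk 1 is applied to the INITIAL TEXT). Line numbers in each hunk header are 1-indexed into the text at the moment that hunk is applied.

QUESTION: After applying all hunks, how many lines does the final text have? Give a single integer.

Answer: 11

Derivation:
Hunk 1: at line 1 remove [dba,axzn,mhu] add [jgj,dphrv] -> 12 lines: wzl jgj dphrv zcrdw cxf eto xutq smjze ldz eyla joggs glpr
Hunk 2: at line 7 remove [smjze,ldz] add [cwdwb,tskvn,lvuro] -> 13 lines: wzl jgj dphrv zcrdw cxf eto xutq cwdwb tskvn lvuro eyla joggs glpr
Hunk 3: at line 5 remove [xutq,cwdwb] add [rbpik] -> 12 lines: wzl jgj dphrv zcrdw cxf eto rbpik tskvn lvuro eyla joggs glpr
Hunk 4: at line 3 remove [zcrdw,cxf,eto] add [hat,psffn] -> 11 lines: wzl jgj dphrv hat psffn rbpik tskvn lvuro eyla joggs glpr
Final line count: 11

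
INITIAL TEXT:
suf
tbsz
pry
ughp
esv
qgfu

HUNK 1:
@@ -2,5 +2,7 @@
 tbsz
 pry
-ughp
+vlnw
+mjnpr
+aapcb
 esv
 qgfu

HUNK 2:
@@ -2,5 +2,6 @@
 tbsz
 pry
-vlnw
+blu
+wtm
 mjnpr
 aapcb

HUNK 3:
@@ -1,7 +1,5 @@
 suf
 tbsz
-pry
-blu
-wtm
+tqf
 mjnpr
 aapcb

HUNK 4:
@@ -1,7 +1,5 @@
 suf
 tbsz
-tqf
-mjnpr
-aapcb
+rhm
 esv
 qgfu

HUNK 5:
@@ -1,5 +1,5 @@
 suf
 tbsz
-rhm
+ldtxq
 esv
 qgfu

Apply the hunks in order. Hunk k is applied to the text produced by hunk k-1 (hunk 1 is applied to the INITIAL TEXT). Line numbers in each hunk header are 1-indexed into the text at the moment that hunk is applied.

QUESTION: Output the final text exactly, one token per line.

Answer: suf
tbsz
ldtxq
esv
qgfu

Derivation:
Hunk 1: at line 2 remove [ughp] add [vlnw,mjnpr,aapcb] -> 8 lines: suf tbsz pry vlnw mjnpr aapcb esv qgfu
Hunk 2: at line 2 remove [vlnw] add [blu,wtm] -> 9 lines: suf tbsz pry blu wtm mjnpr aapcb esv qgfu
Hunk 3: at line 1 remove [pry,blu,wtm] add [tqf] -> 7 lines: suf tbsz tqf mjnpr aapcb esv qgfu
Hunk 4: at line 1 remove [tqf,mjnpr,aapcb] add [rhm] -> 5 lines: suf tbsz rhm esv qgfu
Hunk 5: at line 1 remove [rhm] add [ldtxq] -> 5 lines: suf tbsz ldtxq esv qgfu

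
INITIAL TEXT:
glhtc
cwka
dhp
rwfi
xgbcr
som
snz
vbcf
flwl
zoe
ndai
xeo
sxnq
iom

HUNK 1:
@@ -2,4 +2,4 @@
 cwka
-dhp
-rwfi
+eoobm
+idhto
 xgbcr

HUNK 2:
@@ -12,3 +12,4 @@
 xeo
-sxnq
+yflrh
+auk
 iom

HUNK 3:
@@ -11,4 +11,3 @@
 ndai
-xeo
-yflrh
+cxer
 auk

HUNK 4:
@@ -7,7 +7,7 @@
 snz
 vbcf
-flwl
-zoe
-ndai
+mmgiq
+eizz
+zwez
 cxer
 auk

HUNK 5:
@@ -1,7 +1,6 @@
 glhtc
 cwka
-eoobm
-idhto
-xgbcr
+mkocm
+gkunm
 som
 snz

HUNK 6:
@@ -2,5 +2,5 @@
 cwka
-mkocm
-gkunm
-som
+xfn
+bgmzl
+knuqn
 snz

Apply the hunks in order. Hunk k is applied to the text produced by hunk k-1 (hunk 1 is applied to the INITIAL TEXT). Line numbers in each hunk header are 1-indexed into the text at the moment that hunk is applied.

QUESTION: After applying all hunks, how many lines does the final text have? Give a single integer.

Answer: 13

Derivation:
Hunk 1: at line 2 remove [dhp,rwfi] add [eoobm,idhto] -> 14 lines: glhtc cwka eoobm idhto xgbcr som snz vbcf flwl zoe ndai xeo sxnq iom
Hunk 2: at line 12 remove [sxnq] add [yflrh,auk] -> 15 lines: glhtc cwka eoobm idhto xgbcr som snz vbcf flwl zoe ndai xeo yflrh auk iom
Hunk 3: at line 11 remove [xeo,yflrh] add [cxer] -> 14 lines: glhtc cwka eoobm idhto xgbcr som snz vbcf flwl zoe ndai cxer auk iom
Hunk 4: at line 7 remove [flwl,zoe,ndai] add [mmgiq,eizz,zwez] -> 14 lines: glhtc cwka eoobm idhto xgbcr som snz vbcf mmgiq eizz zwez cxer auk iom
Hunk 5: at line 1 remove [eoobm,idhto,xgbcr] add [mkocm,gkunm] -> 13 lines: glhtc cwka mkocm gkunm som snz vbcf mmgiq eizz zwez cxer auk iom
Hunk 6: at line 2 remove [mkocm,gkunm,som] add [xfn,bgmzl,knuqn] -> 13 lines: glhtc cwka xfn bgmzl knuqn snz vbcf mmgiq eizz zwez cxer auk iom
Final line count: 13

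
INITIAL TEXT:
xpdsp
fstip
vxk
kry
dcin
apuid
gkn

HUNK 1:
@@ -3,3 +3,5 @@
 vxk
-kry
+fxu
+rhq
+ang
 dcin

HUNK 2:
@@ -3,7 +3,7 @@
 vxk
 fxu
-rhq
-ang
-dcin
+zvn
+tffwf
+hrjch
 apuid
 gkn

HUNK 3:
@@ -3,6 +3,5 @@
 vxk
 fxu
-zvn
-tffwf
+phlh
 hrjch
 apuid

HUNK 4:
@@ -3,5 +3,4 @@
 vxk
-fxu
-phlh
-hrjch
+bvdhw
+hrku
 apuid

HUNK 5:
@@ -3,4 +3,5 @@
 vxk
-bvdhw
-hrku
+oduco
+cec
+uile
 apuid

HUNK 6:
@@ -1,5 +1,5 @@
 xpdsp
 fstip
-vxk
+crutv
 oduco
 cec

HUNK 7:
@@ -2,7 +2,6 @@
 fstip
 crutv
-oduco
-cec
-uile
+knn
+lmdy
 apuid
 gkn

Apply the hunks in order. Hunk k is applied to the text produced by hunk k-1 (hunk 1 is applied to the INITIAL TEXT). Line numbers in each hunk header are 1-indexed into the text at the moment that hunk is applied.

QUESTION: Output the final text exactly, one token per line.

Answer: xpdsp
fstip
crutv
knn
lmdy
apuid
gkn

Derivation:
Hunk 1: at line 3 remove [kry] add [fxu,rhq,ang] -> 9 lines: xpdsp fstip vxk fxu rhq ang dcin apuid gkn
Hunk 2: at line 3 remove [rhq,ang,dcin] add [zvn,tffwf,hrjch] -> 9 lines: xpdsp fstip vxk fxu zvn tffwf hrjch apuid gkn
Hunk 3: at line 3 remove [zvn,tffwf] add [phlh] -> 8 lines: xpdsp fstip vxk fxu phlh hrjch apuid gkn
Hunk 4: at line 3 remove [fxu,phlh,hrjch] add [bvdhw,hrku] -> 7 lines: xpdsp fstip vxk bvdhw hrku apuid gkn
Hunk 5: at line 3 remove [bvdhw,hrku] add [oduco,cec,uile] -> 8 lines: xpdsp fstip vxk oduco cec uile apuid gkn
Hunk 6: at line 1 remove [vxk] add [crutv] -> 8 lines: xpdsp fstip crutv oduco cec uile apuid gkn
Hunk 7: at line 2 remove [oduco,cec,uile] add [knn,lmdy] -> 7 lines: xpdsp fstip crutv knn lmdy apuid gkn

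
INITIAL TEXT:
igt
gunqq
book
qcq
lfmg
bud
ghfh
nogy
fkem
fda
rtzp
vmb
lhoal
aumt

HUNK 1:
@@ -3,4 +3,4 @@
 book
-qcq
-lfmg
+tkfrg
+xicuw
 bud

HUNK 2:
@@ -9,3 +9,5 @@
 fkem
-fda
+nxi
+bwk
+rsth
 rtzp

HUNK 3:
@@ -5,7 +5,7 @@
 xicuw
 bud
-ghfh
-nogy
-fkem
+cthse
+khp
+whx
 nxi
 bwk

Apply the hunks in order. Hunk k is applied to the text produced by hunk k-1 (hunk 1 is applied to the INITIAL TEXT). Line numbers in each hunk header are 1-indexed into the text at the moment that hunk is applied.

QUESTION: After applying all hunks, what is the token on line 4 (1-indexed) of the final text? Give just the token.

Answer: tkfrg

Derivation:
Hunk 1: at line 3 remove [qcq,lfmg] add [tkfrg,xicuw] -> 14 lines: igt gunqq book tkfrg xicuw bud ghfh nogy fkem fda rtzp vmb lhoal aumt
Hunk 2: at line 9 remove [fda] add [nxi,bwk,rsth] -> 16 lines: igt gunqq book tkfrg xicuw bud ghfh nogy fkem nxi bwk rsth rtzp vmb lhoal aumt
Hunk 3: at line 5 remove [ghfh,nogy,fkem] add [cthse,khp,whx] -> 16 lines: igt gunqq book tkfrg xicuw bud cthse khp whx nxi bwk rsth rtzp vmb lhoal aumt
Final line 4: tkfrg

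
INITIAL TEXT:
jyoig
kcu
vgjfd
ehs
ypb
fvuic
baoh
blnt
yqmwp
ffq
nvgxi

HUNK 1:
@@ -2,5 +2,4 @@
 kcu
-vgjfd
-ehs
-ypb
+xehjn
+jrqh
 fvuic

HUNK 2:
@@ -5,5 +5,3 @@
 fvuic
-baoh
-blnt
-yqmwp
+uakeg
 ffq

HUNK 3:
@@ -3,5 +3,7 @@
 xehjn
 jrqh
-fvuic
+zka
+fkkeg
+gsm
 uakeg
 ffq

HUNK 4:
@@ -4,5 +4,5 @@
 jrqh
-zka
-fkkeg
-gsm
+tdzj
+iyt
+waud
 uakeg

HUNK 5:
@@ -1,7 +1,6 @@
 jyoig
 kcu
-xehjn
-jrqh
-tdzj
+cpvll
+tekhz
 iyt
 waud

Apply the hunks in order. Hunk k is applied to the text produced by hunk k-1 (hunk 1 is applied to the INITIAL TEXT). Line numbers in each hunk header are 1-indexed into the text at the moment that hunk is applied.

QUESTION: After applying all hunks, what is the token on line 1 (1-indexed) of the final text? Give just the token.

Answer: jyoig

Derivation:
Hunk 1: at line 2 remove [vgjfd,ehs,ypb] add [xehjn,jrqh] -> 10 lines: jyoig kcu xehjn jrqh fvuic baoh blnt yqmwp ffq nvgxi
Hunk 2: at line 5 remove [baoh,blnt,yqmwp] add [uakeg] -> 8 lines: jyoig kcu xehjn jrqh fvuic uakeg ffq nvgxi
Hunk 3: at line 3 remove [fvuic] add [zka,fkkeg,gsm] -> 10 lines: jyoig kcu xehjn jrqh zka fkkeg gsm uakeg ffq nvgxi
Hunk 4: at line 4 remove [zka,fkkeg,gsm] add [tdzj,iyt,waud] -> 10 lines: jyoig kcu xehjn jrqh tdzj iyt waud uakeg ffq nvgxi
Hunk 5: at line 1 remove [xehjn,jrqh,tdzj] add [cpvll,tekhz] -> 9 lines: jyoig kcu cpvll tekhz iyt waud uakeg ffq nvgxi
Final line 1: jyoig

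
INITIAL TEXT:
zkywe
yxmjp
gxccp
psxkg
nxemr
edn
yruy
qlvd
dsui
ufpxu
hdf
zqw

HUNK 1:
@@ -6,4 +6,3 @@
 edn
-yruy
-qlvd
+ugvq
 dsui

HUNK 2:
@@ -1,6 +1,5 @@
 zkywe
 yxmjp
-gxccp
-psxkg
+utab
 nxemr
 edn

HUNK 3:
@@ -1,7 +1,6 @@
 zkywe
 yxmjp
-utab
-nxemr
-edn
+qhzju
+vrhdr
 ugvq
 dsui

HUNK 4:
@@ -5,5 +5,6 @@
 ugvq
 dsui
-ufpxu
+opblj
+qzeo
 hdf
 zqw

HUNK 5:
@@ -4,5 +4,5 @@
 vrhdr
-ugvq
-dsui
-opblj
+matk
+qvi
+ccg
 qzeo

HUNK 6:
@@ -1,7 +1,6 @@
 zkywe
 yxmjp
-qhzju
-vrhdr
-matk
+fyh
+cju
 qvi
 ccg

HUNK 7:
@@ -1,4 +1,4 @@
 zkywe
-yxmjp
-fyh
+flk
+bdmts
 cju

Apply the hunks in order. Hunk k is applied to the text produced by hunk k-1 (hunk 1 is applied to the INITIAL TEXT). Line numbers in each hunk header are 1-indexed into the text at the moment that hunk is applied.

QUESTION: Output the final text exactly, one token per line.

Answer: zkywe
flk
bdmts
cju
qvi
ccg
qzeo
hdf
zqw

Derivation:
Hunk 1: at line 6 remove [yruy,qlvd] add [ugvq] -> 11 lines: zkywe yxmjp gxccp psxkg nxemr edn ugvq dsui ufpxu hdf zqw
Hunk 2: at line 1 remove [gxccp,psxkg] add [utab] -> 10 lines: zkywe yxmjp utab nxemr edn ugvq dsui ufpxu hdf zqw
Hunk 3: at line 1 remove [utab,nxemr,edn] add [qhzju,vrhdr] -> 9 lines: zkywe yxmjp qhzju vrhdr ugvq dsui ufpxu hdf zqw
Hunk 4: at line 5 remove [ufpxu] add [opblj,qzeo] -> 10 lines: zkywe yxmjp qhzju vrhdr ugvq dsui opblj qzeo hdf zqw
Hunk 5: at line 4 remove [ugvq,dsui,opblj] add [matk,qvi,ccg] -> 10 lines: zkywe yxmjp qhzju vrhdr matk qvi ccg qzeo hdf zqw
Hunk 6: at line 1 remove [qhzju,vrhdr,matk] add [fyh,cju] -> 9 lines: zkywe yxmjp fyh cju qvi ccg qzeo hdf zqw
Hunk 7: at line 1 remove [yxmjp,fyh] add [flk,bdmts] -> 9 lines: zkywe flk bdmts cju qvi ccg qzeo hdf zqw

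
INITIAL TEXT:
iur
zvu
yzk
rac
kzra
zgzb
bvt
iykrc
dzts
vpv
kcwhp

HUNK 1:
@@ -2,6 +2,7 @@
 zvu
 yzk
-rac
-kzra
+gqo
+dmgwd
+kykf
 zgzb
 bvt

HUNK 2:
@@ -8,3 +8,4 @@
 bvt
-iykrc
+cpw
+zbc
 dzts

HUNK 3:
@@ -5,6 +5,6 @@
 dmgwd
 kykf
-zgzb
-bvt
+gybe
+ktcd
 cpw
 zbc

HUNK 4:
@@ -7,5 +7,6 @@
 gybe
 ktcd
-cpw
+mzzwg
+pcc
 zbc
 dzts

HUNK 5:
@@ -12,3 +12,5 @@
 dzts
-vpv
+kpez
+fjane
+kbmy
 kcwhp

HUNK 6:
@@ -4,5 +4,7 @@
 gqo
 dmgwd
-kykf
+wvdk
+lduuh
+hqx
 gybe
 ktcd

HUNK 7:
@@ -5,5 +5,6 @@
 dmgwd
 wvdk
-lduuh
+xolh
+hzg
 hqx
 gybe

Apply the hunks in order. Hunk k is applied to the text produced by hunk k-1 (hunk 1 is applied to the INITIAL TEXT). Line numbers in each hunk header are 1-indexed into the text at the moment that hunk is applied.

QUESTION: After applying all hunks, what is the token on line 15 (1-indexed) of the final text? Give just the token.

Answer: dzts

Derivation:
Hunk 1: at line 2 remove [rac,kzra] add [gqo,dmgwd,kykf] -> 12 lines: iur zvu yzk gqo dmgwd kykf zgzb bvt iykrc dzts vpv kcwhp
Hunk 2: at line 8 remove [iykrc] add [cpw,zbc] -> 13 lines: iur zvu yzk gqo dmgwd kykf zgzb bvt cpw zbc dzts vpv kcwhp
Hunk 3: at line 5 remove [zgzb,bvt] add [gybe,ktcd] -> 13 lines: iur zvu yzk gqo dmgwd kykf gybe ktcd cpw zbc dzts vpv kcwhp
Hunk 4: at line 7 remove [cpw] add [mzzwg,pcc] -> 14 lines: iur zvu yzk gqo dmgwd kykf gybe ktcd mzzwg pcc zbc dzts vpv kcwhp
Hunk 5: at line 12 remove [vpv] add [kpez,fjane,kbmy] -> 16 lines: iur zvu yzk gqo dmgwd kykf gybe ktcd mzzwg pcc zbc dzts kpez fjane kbmy kcwhp
Hunk 6: at line 4 remove [kykf] add [wvdk,lduuh,hqx] -> 18 lines: iur zvu yzk gqo dmgwd wvdk lduuh hqx gybe ktcd mzzwg pcc zbc dzts kpez fjane kbmy kcwhp
Hunk 7: at line 5 remove [lduuh] add [xolh,hzg] -> 19 lines: iur zvu yzk gqo dmgwd wvdk xolh hzg hqx gybe ktcd mzzwg pcc zbc dzts kpez fjane kbmy kcwhp
Final line 15: dzts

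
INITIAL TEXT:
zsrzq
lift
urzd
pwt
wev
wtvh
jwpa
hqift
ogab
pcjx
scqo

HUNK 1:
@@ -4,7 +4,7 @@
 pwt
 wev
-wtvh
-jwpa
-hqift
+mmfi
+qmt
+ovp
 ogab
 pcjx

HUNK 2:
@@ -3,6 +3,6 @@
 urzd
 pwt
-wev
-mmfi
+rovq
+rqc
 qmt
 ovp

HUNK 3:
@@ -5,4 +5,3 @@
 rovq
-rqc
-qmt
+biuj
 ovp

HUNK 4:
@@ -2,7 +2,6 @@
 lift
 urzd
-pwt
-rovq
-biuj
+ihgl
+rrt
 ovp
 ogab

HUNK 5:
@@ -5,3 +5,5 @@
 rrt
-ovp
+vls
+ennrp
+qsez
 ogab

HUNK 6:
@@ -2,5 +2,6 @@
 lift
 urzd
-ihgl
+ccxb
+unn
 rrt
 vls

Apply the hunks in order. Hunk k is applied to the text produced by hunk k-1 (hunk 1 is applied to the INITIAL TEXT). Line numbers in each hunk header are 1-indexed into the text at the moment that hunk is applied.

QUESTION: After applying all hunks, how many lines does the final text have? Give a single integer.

Hunk 1: at line 4 remove [wtvh,jwpa,hqift] add [mmfi,qmt,ovp] -> 11 lines: zsrzq lift urzd pwt wev mmfi qmt ovp ogab pcjx scqo
Hunk 2: at line 3 remove [wev,mmfi] add [rovq,rqc] -> 11 lines: zsrzq lift urzd pwt rovq rqc qmt ovp ogab pcjx scqo
Hunk 3: at line 5 remove [rqc,qmt] add [biuj] -> 10 lines: zsrzq lift urzd pwt rovq biuj ovp ogab pcjx scqo
Hunk 4: at line 2 remove [pwt,rovq,biuj] add [ihgl,rrt] -> 9 lines: zsrzq lift urzd ihgl rrt ovp ogab pcjx scqo
Hunk 5: at line 5 remove [ovp] add [vls,ennrp,qsez] -> 11 lines: zsrzq lift urzd ihgl rrt vls ennrp qsez ogab pcjx scqo
Hunk 6: at line 2 remove [ihgl] add [ccxb,unn] -> 12 lines: zsrzq lift urzd ccxb unn rrt vls ennrp qsez ogab pcjx scqo
Final line count: 12

Answer: 12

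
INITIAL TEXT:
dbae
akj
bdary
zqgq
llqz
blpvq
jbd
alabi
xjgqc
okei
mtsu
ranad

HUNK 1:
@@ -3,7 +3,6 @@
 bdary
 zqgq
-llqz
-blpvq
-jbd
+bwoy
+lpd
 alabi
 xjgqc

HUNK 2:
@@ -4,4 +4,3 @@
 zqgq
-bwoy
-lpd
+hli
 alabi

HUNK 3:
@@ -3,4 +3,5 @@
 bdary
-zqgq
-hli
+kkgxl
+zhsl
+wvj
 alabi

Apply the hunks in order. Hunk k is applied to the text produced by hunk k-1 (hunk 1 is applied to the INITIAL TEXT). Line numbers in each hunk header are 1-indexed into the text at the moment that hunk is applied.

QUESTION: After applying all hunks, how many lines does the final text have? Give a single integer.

Hunk 1: at line 3 remove [llqz,blpvq,jbd] add [bwoy,lpd] -> 11 lines: dbae akj bdary zqgq bwoy lpd alabi xjgqc okei mtsu ranad
Hunk 2: at line 4 remove [bwoy,lpd] add [hli] -> 10 lines: dbae akj bdary zqgq hli alabi xjgqc okei mtsu ranad
Hunk 3: at line 3 remove [zqgq,hli] add [kkgxl,zhsl,wvj] -> 11 lines: dbae akj bdary kkgxl zhsl wvj alabi xjgqc okei mtsu ranad
Final line count: 11

Answer: 11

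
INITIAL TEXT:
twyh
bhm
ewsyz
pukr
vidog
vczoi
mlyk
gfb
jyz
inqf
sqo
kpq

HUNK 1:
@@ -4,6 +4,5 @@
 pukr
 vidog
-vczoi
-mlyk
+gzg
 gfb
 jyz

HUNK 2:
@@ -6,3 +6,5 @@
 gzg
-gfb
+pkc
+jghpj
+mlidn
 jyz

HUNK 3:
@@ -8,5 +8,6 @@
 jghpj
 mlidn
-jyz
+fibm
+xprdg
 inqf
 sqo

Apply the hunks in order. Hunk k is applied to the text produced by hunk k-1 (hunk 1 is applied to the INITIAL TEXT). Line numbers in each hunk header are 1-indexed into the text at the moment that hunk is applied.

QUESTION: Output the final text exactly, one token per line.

Hunk 1: at line 4 remove [vczoi,mlyk] add [gzg] -> 11 lines: twyh bhm ewsyz pukr vidog gzg gfb jyz inqf sqo kpq
Hunk 2: at line 6 remove [gfb] add [pkc,jghpj,mlidn] -> 13 lines: twyh bhm ewsyz pukr vidog gzg pkc jghpj mlidn jyz inqf sqo kpq
Hunk 3: at line 8 remove [jyz] add [fibm,xprdg] -> 14 lines: twyh bhm ewsyz pukr vidog gzg pkc jghpj mlidn fibm xprdg inqf sqo kpq

Answer: twyh
bhm
ewsyz
pukr
vidog
gzg
pkc
jghpj
mlidn
fibm
xprdg
inqf
sqo
kpq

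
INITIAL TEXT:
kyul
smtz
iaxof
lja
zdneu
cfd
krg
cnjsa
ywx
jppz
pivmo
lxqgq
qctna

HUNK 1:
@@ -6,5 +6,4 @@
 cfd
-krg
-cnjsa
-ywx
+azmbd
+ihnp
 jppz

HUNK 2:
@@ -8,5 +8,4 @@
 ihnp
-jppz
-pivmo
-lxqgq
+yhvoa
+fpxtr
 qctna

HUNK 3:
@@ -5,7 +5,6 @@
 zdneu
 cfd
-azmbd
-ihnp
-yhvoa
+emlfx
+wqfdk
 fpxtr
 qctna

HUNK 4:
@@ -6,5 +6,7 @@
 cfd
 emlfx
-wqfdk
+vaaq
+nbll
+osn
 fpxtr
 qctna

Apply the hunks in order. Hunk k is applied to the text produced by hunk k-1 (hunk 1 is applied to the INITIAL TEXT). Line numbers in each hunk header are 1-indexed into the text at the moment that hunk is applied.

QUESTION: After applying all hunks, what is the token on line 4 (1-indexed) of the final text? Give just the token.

Answer: lja

Derivation:
Hunk 1: at line 6 remove [krg,cnjsa,ywx] add [azmbd,ihnp] -> 12 lines: kyul smtz iaxof lja zdneu cfd azmbd ihnp jppz pivmo lxqgq qctna
Hunk 2: at line 8 remove [jppz,pivmo,lxqgq] add [yhvoa,fpxtr] -> 11 lines: kyul smtz iaxof lja zdneu cfd azmbd ihnp yhvoa fpxtr qctna
Hunk 3: at line 5 remove [azmbd,ihnp,yhvoa] add [emlfx,wqfdk] -> 10 lines: kyul smtz iaxof lja zdneu cfd emlfx wqfdk fpxtr qctna
Hunk 4: at line 6 remove [wqfdk] add [vaaq,nbll,osn] -> 12 lines: kyul smtz iaxof lja zdneu cfd emlfx vaaq nbll osn fpxtr qctna
Final line 4: lja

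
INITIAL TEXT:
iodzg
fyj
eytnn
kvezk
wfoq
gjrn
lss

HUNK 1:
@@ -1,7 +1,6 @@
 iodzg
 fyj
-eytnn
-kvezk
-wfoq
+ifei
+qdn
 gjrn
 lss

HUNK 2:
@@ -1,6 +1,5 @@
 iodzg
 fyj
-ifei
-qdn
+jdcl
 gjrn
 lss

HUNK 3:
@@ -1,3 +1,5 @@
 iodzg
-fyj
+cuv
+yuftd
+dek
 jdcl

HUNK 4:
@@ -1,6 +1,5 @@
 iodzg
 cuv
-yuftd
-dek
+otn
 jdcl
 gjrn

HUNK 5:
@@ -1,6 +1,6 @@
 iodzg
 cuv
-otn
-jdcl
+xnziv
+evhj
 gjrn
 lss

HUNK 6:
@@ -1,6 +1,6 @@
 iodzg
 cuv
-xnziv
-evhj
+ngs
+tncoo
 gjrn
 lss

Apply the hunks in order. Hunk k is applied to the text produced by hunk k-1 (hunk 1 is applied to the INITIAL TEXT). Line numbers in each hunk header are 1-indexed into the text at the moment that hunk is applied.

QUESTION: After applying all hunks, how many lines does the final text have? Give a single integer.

Hunk 1: at line 1 remove [eytnn,kvezk,wfoq] add [ifei,qdn] -> 6 lines: iodzg fyj ifei qdn gjrn lss
Hunk 2: at line 1 remove [ifei,qdn] add [jdcl] -> 5 lines: iodzg fyj jdcl gjrn lss
Hunk 3: at line 1 remove [fyj] add [cuv,yuftd,dek] -> 7 lines: iodzg cuv yuftd dek jdcl gjrn lss
Hunk 4: at line 1 remove [yuftd,dek] add [otn] -> 6 lines: iodzg cuv otn jdcl gjrn lss
Hunk 5: at line 1 remove [otn,jdcl] add [xnziv,evhj] -> 6 lines: iodzg cuv xnziv evhj gjrn lss
Hunk 6: at line 1 remove [xnziv,evhj] add [ngs,tncoo] -> 6 lines: iodzg cuv ngs tncoo gjrn lss
Final line count: 6

Answer: 6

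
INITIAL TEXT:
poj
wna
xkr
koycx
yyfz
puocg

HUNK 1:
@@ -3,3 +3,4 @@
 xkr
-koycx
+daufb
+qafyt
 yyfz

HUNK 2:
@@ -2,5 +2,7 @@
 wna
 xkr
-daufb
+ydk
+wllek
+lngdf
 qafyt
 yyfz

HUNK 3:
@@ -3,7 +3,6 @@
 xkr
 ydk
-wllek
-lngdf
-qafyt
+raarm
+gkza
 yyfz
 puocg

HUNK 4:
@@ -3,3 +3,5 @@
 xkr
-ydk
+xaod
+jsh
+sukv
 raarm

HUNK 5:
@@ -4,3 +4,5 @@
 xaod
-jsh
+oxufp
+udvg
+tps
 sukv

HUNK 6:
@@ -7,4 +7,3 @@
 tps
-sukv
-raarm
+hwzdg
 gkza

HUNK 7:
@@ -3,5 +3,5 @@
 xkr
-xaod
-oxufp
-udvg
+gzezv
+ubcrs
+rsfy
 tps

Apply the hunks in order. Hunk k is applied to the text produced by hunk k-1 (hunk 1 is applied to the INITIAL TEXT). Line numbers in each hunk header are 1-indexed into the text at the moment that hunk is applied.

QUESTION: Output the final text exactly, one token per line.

Hunk 1: at line 3 remove [koycx] add [daufb,qafyt] -> 7 lines: poj wna xkr daufb qafyt yyfz puocg
Hunk 2: at line 2 remove [daufb] add [ydk,wllek,lngdf] -> 9 lines: poj wna xkr ydk wllek lngdf qafyt yyfz puocg
Hunk 3: at line 3 remove [wllek,lngdf,qafyt] add [raarm,gkza] -> 8 lines: poj wna xkr ydk raarm gkza yyfz puocg
Hunk 4: at line 3 remove [ydk] add [xaod,jsh,sukv] -> 10 lines: poj wna xkr xaod jsh sukv raarm gkza yyfz puocg
Hunk 5: at line 4 remove [jsh] add [oxufp,udvg,tps] -> 12 lines: poj wna xkr xaod oxufp udvg tps sukv raarm gkza yyfz puocg
Hunk 6: at line 7 remove [sukv,raarm] add [hwzdg] -> 11 lines: poj wna xkr xaod oxufp udvg tps hwzdg gkza yyfz puocg
Hunk 7: at line 3 remove [xaod,oxufp,udvg] add [gzezv,ubcrs,rsfy] -> 11 lines: poj wna xkr gzezv ubcrs rsfy tps hwzdg gkza yyfz puocg

Answer: poj
wna
xkr
gzezv
ubcrs
rsfy
tps
hwzdg
gkza
yyfz
puocg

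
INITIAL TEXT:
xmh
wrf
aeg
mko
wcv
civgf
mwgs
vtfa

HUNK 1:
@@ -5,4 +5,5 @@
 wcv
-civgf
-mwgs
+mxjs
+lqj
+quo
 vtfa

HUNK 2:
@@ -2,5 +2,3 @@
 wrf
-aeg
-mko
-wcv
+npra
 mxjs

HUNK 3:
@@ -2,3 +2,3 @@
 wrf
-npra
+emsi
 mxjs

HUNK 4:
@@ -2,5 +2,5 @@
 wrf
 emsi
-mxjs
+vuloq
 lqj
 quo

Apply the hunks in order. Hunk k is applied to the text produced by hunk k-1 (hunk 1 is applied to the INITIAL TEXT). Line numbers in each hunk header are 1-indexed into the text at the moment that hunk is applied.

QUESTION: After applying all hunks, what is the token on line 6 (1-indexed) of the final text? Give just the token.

Hunk 1: at line 5 remove [civgf,mwgs] add [mxjs,lqj,quo] -> 9 lines: xmh wrf aeg mko wcv mxjs lqj quo vtfa
Hunk 2: at line 2 remove [aeg,mko,wcv] add [npra] -> 7 lines: xmh wrf npra mxjs lqj quo vtfa
Hunk 3: at line 2 remove [npra] add [emsi] -> 7 lines: xmh wrf emsi mxjs lqj quo vtfa
Hunk 4: at line 2 remove [mxjs] add [vuloq] -> 7 lines: xmh wrf emsi vuloq lqj quo vtfa
Final line 6: quo

Answer: quo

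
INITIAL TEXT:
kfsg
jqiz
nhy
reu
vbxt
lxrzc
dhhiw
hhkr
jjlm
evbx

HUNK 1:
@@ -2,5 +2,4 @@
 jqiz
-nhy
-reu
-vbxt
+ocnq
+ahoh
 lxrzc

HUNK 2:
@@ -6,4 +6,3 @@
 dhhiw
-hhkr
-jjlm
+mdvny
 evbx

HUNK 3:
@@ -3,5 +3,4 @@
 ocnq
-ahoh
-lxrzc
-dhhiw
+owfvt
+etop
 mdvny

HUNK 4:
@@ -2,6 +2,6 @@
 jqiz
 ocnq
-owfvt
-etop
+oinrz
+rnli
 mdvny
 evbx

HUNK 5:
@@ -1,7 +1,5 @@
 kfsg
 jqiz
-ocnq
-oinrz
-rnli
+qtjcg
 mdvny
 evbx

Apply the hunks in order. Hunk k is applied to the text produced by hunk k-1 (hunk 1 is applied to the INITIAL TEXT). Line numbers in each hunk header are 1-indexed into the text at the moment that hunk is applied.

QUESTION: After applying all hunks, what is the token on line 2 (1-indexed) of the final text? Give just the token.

Hunk 1: at line 2 remove [nhy,reu,vbxt] add [ocnq,ahoh] -> 9 lines: kfsg jqiz ocnq ahoh lxrzc dhhiw hhkr jjlm evbx
Hunk 2: at line 6 remove [hhkr,jjlm] add [mdvny] -> 8 lines: kfsg jqiz ocnq ahoh lxrzc dhhiw mdvny evbx
Hunk 3: at line 3 remove [ahoh,lxrzc,dhhiw] add [owfvt,etop] -> 7 lines: kfsg jqiz ocnq owfvt etop mdvny evbx
Hunk 4: at line 2 remove [owfvt,etop] add [oinrz,rnli] -> 7 lines: kfsg jqiz ocnq oinrz rnli mdvny evbx
Hunk 5: at line 1 remove [ocnq,oinrz,rnli] add [qtjcg] -> 5 lines: kfsg jqiz qtjcg mdvny evbx
Final line 2: jqiz

Answer: jqiz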